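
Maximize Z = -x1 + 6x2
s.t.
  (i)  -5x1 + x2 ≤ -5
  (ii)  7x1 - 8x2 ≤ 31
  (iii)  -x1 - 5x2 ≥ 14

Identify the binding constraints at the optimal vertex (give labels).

Extreme points and Z = -x1 + 6x2:
  (3/11, -40/11) → Z = -243/11
  (11/26, -75/26) → Z = -461/26
  (1, -3) → Z = -19

The maximum is at (11/26, -75/26). Substituting into each constraint, equality holds for (i) and (iii); the remaining constraints have slack.

(i) and (iii)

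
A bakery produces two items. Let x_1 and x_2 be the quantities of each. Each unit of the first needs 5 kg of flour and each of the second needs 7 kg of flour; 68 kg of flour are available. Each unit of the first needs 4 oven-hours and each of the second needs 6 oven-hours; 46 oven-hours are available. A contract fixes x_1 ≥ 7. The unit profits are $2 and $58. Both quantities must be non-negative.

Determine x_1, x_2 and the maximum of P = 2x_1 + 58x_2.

x_1 = 7, x_2 = 3, maximum P = 188

Corner points and P = 2x_1 + 58x_2:
  (23/2, 0) → P = 23
  (7, 0) → P = 14
  (7, 3) → P = 188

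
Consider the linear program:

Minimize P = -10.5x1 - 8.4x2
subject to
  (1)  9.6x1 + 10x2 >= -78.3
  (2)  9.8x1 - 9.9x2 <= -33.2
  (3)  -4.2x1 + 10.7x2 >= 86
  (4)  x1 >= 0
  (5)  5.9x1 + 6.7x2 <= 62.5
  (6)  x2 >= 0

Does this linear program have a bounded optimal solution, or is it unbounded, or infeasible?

Feasible corners and P = -10.5x1 - 8.4x2:
  (0, 860/107) → P = -7224/107
  (9255/9127, 76990/9127) → P = -1487787/18254
  (0, 625/67) → P = -5250/67
The feasible region has finitely many vertices and no improving ray; the minimum is -1487787/18254 at (9255/9127, 76990/9127).

bounded optimum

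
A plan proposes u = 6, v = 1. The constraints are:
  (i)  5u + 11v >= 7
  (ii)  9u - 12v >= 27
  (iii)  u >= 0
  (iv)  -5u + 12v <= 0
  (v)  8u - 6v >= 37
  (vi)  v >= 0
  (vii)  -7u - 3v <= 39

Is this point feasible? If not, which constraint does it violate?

(i): 41 ≥ 7 ✓
(ii): 42 ≥ 27 ✓
(iii): 6 ≥ 0 ✓
(iv): -18 ≤ 0 ✓
(v): 42 ≥ 37 ✓
(vi): 1 ≥ 0 ✓
(vii): -45 ≤ 39 ✓

feasible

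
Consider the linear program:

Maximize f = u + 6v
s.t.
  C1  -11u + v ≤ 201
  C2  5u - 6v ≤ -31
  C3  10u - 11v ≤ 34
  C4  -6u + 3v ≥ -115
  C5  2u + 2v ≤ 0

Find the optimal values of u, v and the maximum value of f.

u = -67/4, v = 67/4, maximum f = 335/4

Feasible corners and f = u + 6v:
  (-1175/61, -664/61) → f = -5159/61
  (-67/4, 67/4) → f = 335/4
  (-31/11, 31/11) → f = 155/11

The binding constraints are -11u + v = 201 and 2u + 2v = 0.
Solving simultaneously gives u = -67/4, v = 67/4.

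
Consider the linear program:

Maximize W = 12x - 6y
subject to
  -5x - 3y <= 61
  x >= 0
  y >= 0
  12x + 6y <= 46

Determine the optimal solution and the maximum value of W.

x = 23/6, y = 0, maximum W = 46

Extreme points and W = 12x - 6y:
  (0, 0) → W = 0
  (0, 23/3) → W = -46
  (23/6, 0) → W = 46

At the optimal vertex, y = 0 and 12x + 6y = 46.
Solving simultaneously gives x = 23/6, y = 0.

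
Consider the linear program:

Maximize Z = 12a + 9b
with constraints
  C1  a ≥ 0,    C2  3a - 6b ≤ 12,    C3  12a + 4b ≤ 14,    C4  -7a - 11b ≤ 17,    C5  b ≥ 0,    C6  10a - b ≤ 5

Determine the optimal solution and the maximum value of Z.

Corner points and Z = 12a + 9b:
  (0, 7/2) → Z = 63/2
  (0, 0) → Z = 0
  (17/26, 20/13) → Z = 282/13
  (1/2, 0) → Z = 6

The optimum lies where a = 0 and 12a + 4b = 14.
Solving simultaneously gives a = 0, b = 7/2.

a = 0, b = 7/2, maximum Z = 63/2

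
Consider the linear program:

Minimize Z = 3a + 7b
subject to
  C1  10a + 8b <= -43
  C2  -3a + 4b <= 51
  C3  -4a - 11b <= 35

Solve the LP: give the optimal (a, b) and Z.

Corner points and Z = 3a + 7b:
  (-145/16, 381/64) → Z = 927/64
  (-193/78, -89/39) → Z = -1825/78
  (-701/49, 99/49) → Z = -1410/49

At the optimal vertex, -3a + 4b = 51 and -4a - 11b = 35.
Solving simultaneously gives a = -701/49, b = 99/49.

a = -701/49, b = 99/49, minimum Z = -1410/49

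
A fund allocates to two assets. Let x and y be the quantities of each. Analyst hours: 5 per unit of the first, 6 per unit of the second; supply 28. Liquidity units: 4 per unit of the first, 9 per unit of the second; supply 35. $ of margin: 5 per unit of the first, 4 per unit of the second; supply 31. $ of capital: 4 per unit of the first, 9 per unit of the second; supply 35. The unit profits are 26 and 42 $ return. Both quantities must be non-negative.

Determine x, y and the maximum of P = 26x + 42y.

x = 2, y = 3, maximum P = 178

Corner points and P = 26x + 42y:
  (0, 0) → P = 0
  (0, 35/9) → P = 490/3
  (28/5, 0) → P = 728/5
  (2, 3) → P = 178

At the optimal vertex, 5x + 6y = 28 and 4x + 9y = 35.
Solving simultaneously gives x = 2, y = 3.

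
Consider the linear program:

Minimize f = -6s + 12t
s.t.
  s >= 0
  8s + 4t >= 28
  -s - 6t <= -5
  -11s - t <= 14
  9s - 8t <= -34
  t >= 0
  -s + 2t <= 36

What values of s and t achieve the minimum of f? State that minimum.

s = 22/25, t = 131/25, minimum f = 288/5

At the optimal vertex, 8s + 4t = 28 and 9s - 8t = -34.
Solving simultaneously gives s = 22/25, t = 131/25.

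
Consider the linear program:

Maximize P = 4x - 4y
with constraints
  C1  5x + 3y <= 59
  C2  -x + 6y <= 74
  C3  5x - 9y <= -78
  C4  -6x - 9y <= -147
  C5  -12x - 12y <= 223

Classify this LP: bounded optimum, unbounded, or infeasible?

infeasible

The boundaries 5x + 3y = 59 and -x + 6y = 74 meet at (4, 13), but that point violates -6x - 9y ≤ -147. Every candidate vertex is excluded by some other constraint, so the feasible region is empty.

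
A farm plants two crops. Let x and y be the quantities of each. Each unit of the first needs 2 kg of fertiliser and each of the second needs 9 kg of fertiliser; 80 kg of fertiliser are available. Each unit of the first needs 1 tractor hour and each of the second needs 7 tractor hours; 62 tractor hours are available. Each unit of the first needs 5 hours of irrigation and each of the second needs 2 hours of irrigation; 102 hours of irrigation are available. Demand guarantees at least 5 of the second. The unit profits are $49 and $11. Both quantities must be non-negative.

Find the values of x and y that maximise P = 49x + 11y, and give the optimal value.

Extreme points and P = 49x + 11y:
  (0, 62/7) → P = 682/7
  (0, 5) → P = 55
  (2/5, 44/5) → P = 582/5
  (35/2, 5) → P = 1825/2

At the optimal vertex, 2x + 9y = 80 and y = 5.
Solving simultaneously gives x = 35/2, y = 5.

x = 35/2, y = 5, maximum P = 1825/2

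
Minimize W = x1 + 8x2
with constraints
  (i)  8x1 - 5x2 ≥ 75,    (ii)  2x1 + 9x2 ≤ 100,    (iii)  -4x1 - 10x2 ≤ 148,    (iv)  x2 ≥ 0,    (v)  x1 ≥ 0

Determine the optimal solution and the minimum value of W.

x1 = 75/8, x2 = 0, minimum W = 75/8

Vertices and W = x1 + 8x2:
  (1175/82, 325/41) → W = 6375/82
  (75/8, 0) → W = 75/8
  (50, 0) → W = 50

The optimum lies where 8x1 - 5x2 = 75 and x2 = 0.
Solving simultaneously gives x1 = 75/8, x2 = 0.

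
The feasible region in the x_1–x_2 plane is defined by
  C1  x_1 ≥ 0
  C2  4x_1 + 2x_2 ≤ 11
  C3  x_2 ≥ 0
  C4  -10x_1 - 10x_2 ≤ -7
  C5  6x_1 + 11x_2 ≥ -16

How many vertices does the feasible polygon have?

Pairwise boundary intersections that survive every other constraint:
  (0, 11/2)
  (0, 7/10)
  (11/4, 0)
  (7/10, 0)

4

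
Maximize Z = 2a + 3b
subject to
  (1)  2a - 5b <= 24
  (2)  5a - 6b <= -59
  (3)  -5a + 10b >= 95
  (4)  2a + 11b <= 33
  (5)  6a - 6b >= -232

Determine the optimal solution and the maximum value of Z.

a = -143/15, b = 71/15, maximum Z = -73/15

Extreme points and Z = 2a + 3b:
  (-143/15, 71/15) → Z = -73/15
  (-175/3, -59/3) → Z = -527/3
  (-1177/39, 331/39) → Z = -1361/39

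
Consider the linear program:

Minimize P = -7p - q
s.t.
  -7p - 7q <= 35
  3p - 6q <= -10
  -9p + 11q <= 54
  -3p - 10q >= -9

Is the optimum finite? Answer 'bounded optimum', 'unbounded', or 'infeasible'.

bounded optimum

Corner points and P = -7p - q:
  (-40/9, -5/9) → P = 95/3
  (-109/20, 9/20) → P = 377/10
  (-23/24, 19/16) → P = 265/48
  (-147/41, 81/41) → P = 948/41
The feasible region has finitely many vertices and no improving ray; the minimum is 265/48 at (-23/24, 19/16).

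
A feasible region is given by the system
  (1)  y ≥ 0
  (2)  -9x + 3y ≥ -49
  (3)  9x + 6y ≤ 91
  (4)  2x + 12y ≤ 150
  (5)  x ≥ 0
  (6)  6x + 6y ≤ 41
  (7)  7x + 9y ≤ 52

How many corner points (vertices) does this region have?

The feasible vertices (each the meet of two boundaries and inside every other half-plane) are:
  (49/9, 0)
  (0, 0)
  (139/24, 25/24)
  (0, 52/9)
  (19/4, 25/12)

5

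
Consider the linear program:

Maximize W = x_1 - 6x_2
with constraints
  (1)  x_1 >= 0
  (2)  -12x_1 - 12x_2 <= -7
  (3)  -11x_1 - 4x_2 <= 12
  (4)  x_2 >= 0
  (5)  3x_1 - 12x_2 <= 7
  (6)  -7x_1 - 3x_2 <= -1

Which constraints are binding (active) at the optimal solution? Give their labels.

Vertices and W = x_1 - 6x_2:
  (0, 7/12) → W = -7/2
  (7/12, 0) → W = 7/12
  (7/3, 0) → W = 7/3
The feasible region is unbounded (it extends along (0, 1), (4, 1)), but W strictly decreases along every unbounded feasible direction, so there is no improving ray and the maximum is attained at a vertex.

The maximum is at (7/3, 0). Substituting into each constraint, equality holds for (4) and (5); the remaining constraints have slack.

(4) and (5)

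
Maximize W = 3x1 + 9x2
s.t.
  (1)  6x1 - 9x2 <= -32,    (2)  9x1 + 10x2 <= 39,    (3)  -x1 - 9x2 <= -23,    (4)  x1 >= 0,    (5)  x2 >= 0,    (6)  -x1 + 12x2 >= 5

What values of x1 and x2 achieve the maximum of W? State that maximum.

x1 = 0, x2 = 39/10, maximum W = 351/10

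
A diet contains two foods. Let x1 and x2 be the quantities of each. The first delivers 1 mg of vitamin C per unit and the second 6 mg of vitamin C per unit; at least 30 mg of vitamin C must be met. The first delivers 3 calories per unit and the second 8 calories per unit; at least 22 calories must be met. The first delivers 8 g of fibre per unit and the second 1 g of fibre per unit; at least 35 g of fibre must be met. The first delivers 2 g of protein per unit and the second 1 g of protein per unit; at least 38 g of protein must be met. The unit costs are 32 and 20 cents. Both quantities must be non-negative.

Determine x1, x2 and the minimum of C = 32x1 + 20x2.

x1 = 18, x2 = 2, minimum C = 616

Corner points and C = 32x1 + 20x2:
  (0, 38) → C = 760
  (30, 0) → C = 960
  (18, 2) → C = 616
The feasible region is unbounded (it extends along (0, 1), (1, 0)), but C strictly increases along every unbounded feasible direction, so there is no improving ray and the minimum is attained at a vertex.

The optimum lies where x1 + 6x2 = 30 and 2x1 + x2 = 38.
Solving simultaneously gives x1 = 18, x2 = 2.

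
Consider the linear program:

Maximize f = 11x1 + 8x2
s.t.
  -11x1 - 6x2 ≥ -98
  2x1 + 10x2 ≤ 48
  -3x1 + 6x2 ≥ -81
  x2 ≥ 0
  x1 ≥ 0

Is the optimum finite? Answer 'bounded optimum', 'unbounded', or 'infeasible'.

bounded optimum

Vertices and f = 11x1 + 8x2:
  (346/49, 166/49) → f = 5134/49
  (98/11, 0) → f = 98
  (0, 24/5) → f = 192/5
  (0, 0) → f = 0
The feasible region has finitely many vertices and no improving ray; the maximum is 5134/49 at (346/49, 166/49).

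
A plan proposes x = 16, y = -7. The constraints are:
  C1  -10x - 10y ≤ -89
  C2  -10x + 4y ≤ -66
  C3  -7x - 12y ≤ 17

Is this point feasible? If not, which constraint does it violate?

C1: -90 ≤ -89 ✓
C2: -188 ≤ -66 ✓
C3: -28 ≤ 17 ✓

feasible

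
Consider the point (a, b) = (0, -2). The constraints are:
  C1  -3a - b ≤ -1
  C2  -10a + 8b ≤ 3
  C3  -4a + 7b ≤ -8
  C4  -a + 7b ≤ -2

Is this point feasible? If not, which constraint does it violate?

not feasible — violates C1

Constraint C1: -3a - b = 2, which is not ≤ -1. All other constraints are satisfied.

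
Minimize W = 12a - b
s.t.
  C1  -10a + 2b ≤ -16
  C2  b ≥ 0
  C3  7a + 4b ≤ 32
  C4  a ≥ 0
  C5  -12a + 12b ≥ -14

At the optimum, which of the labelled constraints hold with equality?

C1 and C5

Extreme points and W = 12a - b:
  (64/27, 104/27) → W = 664/27
  (41/24, 13/24) → W = 479/24
  (10/3, 13/6) → W = 227/6

The minimum is at (41/24, 13/24). Substituting into each constraint, equality holds for C1 and C5; the remaining constraints have slack.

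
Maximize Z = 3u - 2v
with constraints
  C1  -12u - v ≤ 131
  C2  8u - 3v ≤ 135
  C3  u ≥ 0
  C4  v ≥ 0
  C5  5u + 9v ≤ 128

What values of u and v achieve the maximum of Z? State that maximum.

The optimum lies where 8u - 3v = 135 and v = 0.
Solving simultaneously gives u = 135/8, v = 0.

u = 135/8, v = 0, maximum Z = 405/8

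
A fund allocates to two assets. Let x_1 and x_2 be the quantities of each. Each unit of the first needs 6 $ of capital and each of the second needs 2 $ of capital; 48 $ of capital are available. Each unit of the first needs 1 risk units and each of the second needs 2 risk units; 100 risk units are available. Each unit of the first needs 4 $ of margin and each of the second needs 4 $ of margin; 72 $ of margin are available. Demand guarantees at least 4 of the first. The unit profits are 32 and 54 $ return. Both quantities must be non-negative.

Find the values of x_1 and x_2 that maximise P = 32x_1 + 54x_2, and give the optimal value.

The optimum lies where 6x_1 + 2x_2 = 48 and x_1 = 4.
Solving simultaneously gives x_1 = 4, x_2 = 12.

x_1 = 4, x_2 = 12, maximum P = 776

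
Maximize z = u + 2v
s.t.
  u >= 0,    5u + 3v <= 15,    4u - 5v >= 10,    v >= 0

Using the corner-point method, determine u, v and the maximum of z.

Feasible corners and z = u + 2v:
  (105/37, 10/37) → z = 125/37
  (3, 0) → z = 3
  (5/2, 0) → z = 5/2

The optimum lies where 5u + 3v = 15 and 4u - 5v = 10.
Solving simultaneously gives u = 105/37, v = 10/37.

u = 105/37, v = 10/37, maximum z = 125/37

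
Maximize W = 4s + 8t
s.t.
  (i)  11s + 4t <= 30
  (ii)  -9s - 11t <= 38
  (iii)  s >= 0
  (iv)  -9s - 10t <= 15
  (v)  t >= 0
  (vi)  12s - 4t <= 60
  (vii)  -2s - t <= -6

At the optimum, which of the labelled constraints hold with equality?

Corner points and W = 4s + 8t:
  (0, 15/2) → W = 60
  (2, 2) → W = 24
  (0, 6) → W = 48

The maximum is at (0, 15/2). Substituting into each constraint, equality holds for (i) and (iii); the remaining constraints have slack.

(i) and (iii)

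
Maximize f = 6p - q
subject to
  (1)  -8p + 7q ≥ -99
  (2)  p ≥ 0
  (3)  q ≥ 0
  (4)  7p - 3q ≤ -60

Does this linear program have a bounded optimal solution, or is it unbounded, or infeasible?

From the feasible point (0, 20), moving in the direction (3, 7) keeps every constraint satisfied while f increases without bound.

unbounded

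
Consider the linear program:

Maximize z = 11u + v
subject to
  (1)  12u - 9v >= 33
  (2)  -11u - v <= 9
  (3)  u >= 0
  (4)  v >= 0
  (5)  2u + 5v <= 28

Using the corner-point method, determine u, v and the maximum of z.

Corner points and z = 11u + v:
  (11/4, 0) → z = 121/4
  (139/26, 45/13) → z = 1619/26
  (14, 0) → z = 154

The optimum lies where v = 0 and 2u + 5v = 28.
Solving simultaneously gives u = 14, v = 0.

u = 14, v = 0, maximum z = 154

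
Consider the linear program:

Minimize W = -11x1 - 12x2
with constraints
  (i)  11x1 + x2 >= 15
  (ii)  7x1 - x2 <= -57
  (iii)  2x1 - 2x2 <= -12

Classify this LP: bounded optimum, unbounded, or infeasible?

From the feasible point (-7/3, 122/3), moving in the direction (-1, 11) keeps every constraint satisfied while W decreases without bound.

unbounded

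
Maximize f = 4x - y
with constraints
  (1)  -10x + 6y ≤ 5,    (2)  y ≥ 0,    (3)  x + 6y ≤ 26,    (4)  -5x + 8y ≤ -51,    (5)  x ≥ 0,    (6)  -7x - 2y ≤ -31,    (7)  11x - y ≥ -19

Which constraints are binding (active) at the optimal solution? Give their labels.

Corner points and f = 4x - y:
  (26, 0) → f = 104
  (51/5, 0) → f = 204/5
  (257/19, 79/38) → f = 1977/38

The maximum is at (26, 0). Substituting into each constraint, equality holds for (2) and (3); the remaining constraints have slack.

(2) and (3)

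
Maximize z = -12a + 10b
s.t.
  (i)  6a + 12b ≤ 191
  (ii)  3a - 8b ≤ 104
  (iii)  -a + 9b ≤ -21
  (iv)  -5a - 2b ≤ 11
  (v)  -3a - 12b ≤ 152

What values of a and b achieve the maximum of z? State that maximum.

Extreme points and z = -12a + 10b:
  (694/21, -17/28) → z = -5637/14
  (657/22, 65/66) → z = -11501/33
  (60/23, -553/46) → z = -3485/23
  (-57/47, -116/47) → z = -476/47

The binding constraints are -a + 9b = -21 and -5a - 2b = 11.
Solving simultaneously gives a = -57/47, b = -116/47.

a = -57/47, b = -116/47, maximum z = -476/47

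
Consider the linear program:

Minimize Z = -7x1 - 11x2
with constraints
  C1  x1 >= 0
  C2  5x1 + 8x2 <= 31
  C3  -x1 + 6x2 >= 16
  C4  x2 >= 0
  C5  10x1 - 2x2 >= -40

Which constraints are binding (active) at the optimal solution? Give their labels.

C2 and C3

Feasible corners and Z = -7x1 - 11x2:
  (0, 31/8) → Z = -341/8
  (0, 8/3) → Z = -88/3
  (29/19, 111/38) → Z = -1627/38

The minimum is at (29/19, 111/38). Substituting into each constraint, equality holds for C2 and C3; the remaining constraints have slack.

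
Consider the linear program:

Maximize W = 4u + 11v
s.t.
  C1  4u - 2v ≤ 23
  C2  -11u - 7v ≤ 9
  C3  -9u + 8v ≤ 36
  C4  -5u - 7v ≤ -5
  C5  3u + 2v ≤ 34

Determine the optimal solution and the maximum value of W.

Extreme points and W = 4u + 11v:
  (9/2, -5/2) → W = -19/2
  (57/7, 67/14) → W = 1193/14
  (-212/103, 225/103) → W = 1627/103
  (100/21, 69/7) → W = 2677/21

The optimum lies where -9u + 8v = 36 and 3u + 2v = 34.
Solving simultaneously gives u = 100/21, v = 69/7.

u = 100/21, v = 69/7, maximum W = 2677/21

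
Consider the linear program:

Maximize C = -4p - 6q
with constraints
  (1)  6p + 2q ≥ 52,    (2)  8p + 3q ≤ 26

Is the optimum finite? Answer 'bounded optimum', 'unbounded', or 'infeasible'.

unbounded

From the feasible point (52, -130), moving in the direction (2, -6) keeps every constraint satisfied while C increases without bound.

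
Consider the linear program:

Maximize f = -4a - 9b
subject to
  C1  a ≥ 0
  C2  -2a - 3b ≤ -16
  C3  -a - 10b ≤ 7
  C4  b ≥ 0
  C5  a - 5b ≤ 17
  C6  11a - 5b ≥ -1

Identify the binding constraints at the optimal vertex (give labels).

Feasible corners and f = -4a - 9b:
  (8, 0) → f = -32
  (77/43, 178/43) → f = -1910/43
  (17, 0) → f = -68
The feasible region is unbounded (it extends along (5, 11), (5, 1)), but f strictly decreases along every unbounded feasible direction, so there is no improving ray and the maximum is attained at a vertex.

The maximum is at (8, 0). Substituting into each constraint, equality holds for C2 and C4; the remaining constraints have slack.

C2 and C4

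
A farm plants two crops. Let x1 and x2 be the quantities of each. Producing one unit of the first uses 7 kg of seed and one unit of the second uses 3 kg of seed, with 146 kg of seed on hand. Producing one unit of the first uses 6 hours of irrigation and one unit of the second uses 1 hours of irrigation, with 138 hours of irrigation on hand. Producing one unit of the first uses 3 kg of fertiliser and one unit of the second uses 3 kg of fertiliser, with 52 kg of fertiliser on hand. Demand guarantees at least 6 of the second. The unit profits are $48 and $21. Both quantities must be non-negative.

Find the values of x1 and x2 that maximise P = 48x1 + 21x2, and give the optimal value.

x1 = 34/3, x2 = 6, maximum P = 670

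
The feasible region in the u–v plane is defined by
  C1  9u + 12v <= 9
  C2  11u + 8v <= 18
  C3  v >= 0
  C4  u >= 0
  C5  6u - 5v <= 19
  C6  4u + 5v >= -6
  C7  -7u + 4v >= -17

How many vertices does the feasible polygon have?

Of the 21 pairwise boundary intersections, those satisfying every inequality are:
  (1, 0)
  (0, 3/4)
  (0, 0)

3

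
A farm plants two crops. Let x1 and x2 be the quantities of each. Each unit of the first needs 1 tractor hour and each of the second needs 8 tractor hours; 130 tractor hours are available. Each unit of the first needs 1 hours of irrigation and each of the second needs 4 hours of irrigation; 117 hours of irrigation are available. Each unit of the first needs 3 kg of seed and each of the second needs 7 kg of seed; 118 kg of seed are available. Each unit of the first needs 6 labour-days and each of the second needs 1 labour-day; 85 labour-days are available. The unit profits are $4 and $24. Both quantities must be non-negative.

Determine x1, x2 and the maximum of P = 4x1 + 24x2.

x1 = 2, x2 = 16, maximum P = 392

Vertices and P = 4x1 + 24x2:
  (0, 0) → P = 0
  (0, 65/4) → P = 390
  (85/6, 0) → P = 170/3
  (2, 16) → P = 392
  (159/13, 151/13) → P = 4260/13

At the optimal vertex, x1 + 8x2 = 130 and 3x1 + 7x2 = 118.
Solving simultaneously gives x1 = 2, x2 = 16.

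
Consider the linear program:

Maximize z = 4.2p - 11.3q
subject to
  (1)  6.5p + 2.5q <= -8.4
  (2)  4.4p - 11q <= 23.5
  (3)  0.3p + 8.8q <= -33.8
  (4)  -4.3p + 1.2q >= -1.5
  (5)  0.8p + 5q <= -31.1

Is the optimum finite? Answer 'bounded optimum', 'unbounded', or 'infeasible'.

unbounded

From the feasible point (-1123/154, -3891/770), moving in the direction (-11, -4.4) keeps every constraint satisfied while z increases without bound.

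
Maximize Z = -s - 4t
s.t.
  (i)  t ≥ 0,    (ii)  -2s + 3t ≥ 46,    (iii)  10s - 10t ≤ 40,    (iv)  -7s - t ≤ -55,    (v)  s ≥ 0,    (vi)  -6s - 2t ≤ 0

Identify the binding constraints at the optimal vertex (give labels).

(ii) and (iv)

Extreme points and Z = -s - 4t:
  (58, 54) → Z = -274
  (119/23, 432/23) → Z = -1847/23
  (0, 55) → Z = -220
The feasible region is unbounded (it extends along (0, 1), (1, 1)), but Z strictly decreases along every unbounded feasible direction, so there is no improving ray and the maximum is attained at a vertex.

The maximum is at (119/23, 432/23). Substituting into each constraint, equality holds for (ii) and (iv); the remaining constraints have slack.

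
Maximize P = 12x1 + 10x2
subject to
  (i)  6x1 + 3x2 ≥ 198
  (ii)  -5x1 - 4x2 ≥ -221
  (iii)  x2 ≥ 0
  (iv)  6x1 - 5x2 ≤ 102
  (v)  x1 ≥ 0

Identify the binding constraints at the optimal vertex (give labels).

Extreme points and P = 12x1 + 10x2:
  (43/3, 112/3) → P = 1636/3
  (27, 12) → P = 444
  (1513/49, 816/49) → P = 26316/49

The maximum is at (43/3, 112/3). Substituting into each constraint, equality holds for (i) and (ii); the remaining constraints have slack.

(i) and (ii)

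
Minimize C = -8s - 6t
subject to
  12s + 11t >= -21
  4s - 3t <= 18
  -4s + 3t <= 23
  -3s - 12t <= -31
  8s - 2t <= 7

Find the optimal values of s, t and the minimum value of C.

Feasible corners and C = -8s - 6t:
  (-61/19, 193/57) → C = 102/19
  (67/16, 53/4) → C = -113
  (73/51, 227/102) → C = -1265/51

s = 67/16, t = 53/4, minimum C = -113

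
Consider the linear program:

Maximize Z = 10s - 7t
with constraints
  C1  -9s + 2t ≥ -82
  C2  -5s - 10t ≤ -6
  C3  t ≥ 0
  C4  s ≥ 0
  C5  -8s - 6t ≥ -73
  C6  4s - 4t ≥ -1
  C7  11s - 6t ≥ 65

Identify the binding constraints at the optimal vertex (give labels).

Corner points and Z = 10s - 7t:
  (82/9, 0) → Z = 820/9
  (319/35, 1/70) → Z = 6373/70
  (65/11, 0) → Z = 650/11
  (138/19, 283/114) → Z = 6299/114

The maximum is at (82/9, 0). Substituting into each constraint, equality holds for C1 and C3; the remaining constraints have slack.

C1 and C3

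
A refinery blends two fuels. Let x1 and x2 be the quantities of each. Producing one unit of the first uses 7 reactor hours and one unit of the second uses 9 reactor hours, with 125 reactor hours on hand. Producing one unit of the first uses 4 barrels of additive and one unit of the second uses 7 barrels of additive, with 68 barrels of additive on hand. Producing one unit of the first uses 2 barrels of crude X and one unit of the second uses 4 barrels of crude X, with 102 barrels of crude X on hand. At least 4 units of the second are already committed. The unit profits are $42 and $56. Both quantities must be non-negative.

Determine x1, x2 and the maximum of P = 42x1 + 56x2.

Extreme points and P = 42x1 + 56x2:
  (0, 68/7) → P = 544
  (0, 4) → P = 224
  (10, 4) → P = 644

The optimum lies where 4x1 + 7x2 = 68 and x2 = 4.
Solving simultaneously gives x1 = 10, x2 = 4.

x1 = 10, x2 = 4, maximum P = 644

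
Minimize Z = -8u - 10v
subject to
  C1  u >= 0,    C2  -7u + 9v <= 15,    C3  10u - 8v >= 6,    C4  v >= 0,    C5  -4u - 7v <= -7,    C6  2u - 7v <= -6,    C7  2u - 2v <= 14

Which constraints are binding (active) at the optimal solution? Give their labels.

C2 and C7

Corner points and Z = -8u - 10v:
  (87/17, 96/17) → Z = -1656/17
  (39, 32) → Z = -632
  (5/3, 4/3) → Z = -80/3
  (11, 4) → Z = -128

The minimum is at (39, 32). Substituting into each constraint, equality holds for C2 and C7; the remaining constraints have slack.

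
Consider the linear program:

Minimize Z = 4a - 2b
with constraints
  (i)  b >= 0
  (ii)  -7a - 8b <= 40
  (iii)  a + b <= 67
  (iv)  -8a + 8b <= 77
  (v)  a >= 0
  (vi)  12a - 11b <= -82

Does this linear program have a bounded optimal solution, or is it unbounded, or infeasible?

bounded optimum

Vertices and Z = 4a - 2b:
  (0, 77/8) → Z = -77/4
  (191/8, 67/2) → Z = 57/2
  (0, 82/11) → Z = -164/11
The feasible region has finitely many vertices and no improving ray; the minimum is -77/4 at (0, 77/8).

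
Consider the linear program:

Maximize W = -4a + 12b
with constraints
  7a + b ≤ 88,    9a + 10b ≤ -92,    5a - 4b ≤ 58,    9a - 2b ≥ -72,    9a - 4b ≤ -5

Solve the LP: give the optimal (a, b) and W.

Feasible corners and W = -4a + 12b:
  (-226/27, -5/3) → W = 364/27
  (-209/63, -87/14) → W = -3862/63
  (-139/9, -67/2) → W = -3062/9

At the optimal vertex, 9a + 10b = -92 and 9a - 2b = -72.
Solving simultaneously gives a = -226/27, b = -5/3.

a = -226/27, b = -5/3, maximum W = 364/27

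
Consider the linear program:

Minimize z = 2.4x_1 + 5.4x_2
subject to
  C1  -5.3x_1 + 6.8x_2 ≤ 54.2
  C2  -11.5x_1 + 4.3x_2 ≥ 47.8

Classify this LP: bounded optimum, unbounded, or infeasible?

unbounded

From the feasible point (-3066/1847, 12332/1847), moving in the direction (-4.3, -11.5) keeps every constraint satisfied while z decreases without bound.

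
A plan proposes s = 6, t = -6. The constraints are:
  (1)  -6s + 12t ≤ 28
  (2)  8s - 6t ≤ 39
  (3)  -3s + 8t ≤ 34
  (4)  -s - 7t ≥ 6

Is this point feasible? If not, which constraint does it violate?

not feasible — violates (2)

Constraint (2): 8s - 6t = 84, which is not ≤ 39. All other constraints are satisfied.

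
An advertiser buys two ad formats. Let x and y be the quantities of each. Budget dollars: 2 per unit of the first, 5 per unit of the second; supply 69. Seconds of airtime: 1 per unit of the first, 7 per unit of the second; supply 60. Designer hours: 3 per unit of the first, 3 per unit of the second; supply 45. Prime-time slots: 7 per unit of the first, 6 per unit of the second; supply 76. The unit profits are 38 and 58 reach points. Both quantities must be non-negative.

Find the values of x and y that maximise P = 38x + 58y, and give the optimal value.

Feasible corners and P = 38x + 58y:
  (0, 0) → P = 0
  (0, 60/7) → P = 3480/7
  (76/7, 0) → P = 2888/7
  (4, 8) → P = 616

x = 4, y = 8, maximum P = 616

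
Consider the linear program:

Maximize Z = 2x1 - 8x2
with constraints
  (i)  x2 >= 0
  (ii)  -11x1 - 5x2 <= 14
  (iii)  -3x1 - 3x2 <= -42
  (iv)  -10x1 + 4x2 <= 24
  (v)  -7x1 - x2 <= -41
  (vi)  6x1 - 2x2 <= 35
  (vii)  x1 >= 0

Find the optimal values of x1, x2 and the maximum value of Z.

x1 = 63/8, x2 = 49/8, maximum Z = -133/4

Extreme points and Z = 2x1 - 8x2:
  (9/2, 19/2) → Z = -67
  (63/8, 49/8) → Z = -133/4
  (70/19, 289/19) → Z = -2172/19
  (47, 247/2) → Z = -894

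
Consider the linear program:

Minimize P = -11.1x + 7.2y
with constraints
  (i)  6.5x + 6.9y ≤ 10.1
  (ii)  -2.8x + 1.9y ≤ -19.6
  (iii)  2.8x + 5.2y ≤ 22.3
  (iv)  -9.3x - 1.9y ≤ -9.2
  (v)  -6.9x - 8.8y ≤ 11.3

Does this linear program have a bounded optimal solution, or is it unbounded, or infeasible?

Corner points and P = -11.1x + 7.2y:
  (15443/3167, -9912/3167) → P = -2427837/31670
  (16685/959, -14314/959) → P = -2882643/9590
  (15101/3775, -16688/3775) → P = -2877747/37750
The feasible region has finitely many vertices and no improving ray; the minimum is -2882643/9590 at (16685/959, -14314/959).

bounded optimum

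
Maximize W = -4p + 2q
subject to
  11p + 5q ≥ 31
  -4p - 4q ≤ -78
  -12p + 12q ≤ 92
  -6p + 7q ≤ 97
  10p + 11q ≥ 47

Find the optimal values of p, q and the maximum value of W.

p = 71/12, q = 163/12, maximum W = 7/2

Extreme points and W = -4p + 2q:
  (71/12, 163/12) → W = 7/2
  (335/2, -148) → W = -966
  (130/3, 51) → W = -214/3
The feasible region is unbounded (it extends along (11, -10), (7, 6)), but W strictly decreases along every unbounded feasible direction, so there is no improving ray and the maximum is attained at a vertex.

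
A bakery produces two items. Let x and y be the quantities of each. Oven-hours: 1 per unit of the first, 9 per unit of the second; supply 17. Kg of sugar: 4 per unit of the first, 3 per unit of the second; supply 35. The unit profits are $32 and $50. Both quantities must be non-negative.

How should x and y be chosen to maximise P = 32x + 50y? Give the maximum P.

x = 8, y = 1, maximum P = 306

Feasible corners and P = 32x + 50y:
  (0, 0) → P = 0
  (0, 17/9) → P = 850/9
  (35/4, 0) → P = 280
  (8, 1) → P = 306

At the optimal vertex, x + 9y = 17 and 4x + 3y = 35.
Solving simultaneously gives x = 8, y = 1.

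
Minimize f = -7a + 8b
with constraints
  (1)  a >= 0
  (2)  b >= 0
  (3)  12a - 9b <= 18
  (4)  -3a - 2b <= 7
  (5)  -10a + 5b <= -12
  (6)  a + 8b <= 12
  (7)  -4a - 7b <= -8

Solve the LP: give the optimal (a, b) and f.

Vertices and f = -7a + 8b:
  (12/5, 6/5) → f = -36/5
  (33/20, 1/5) → f = -199/20
  (156/85, 108/85) → f = -228/85
  (62/45, 16/45) → f = -34/5

a = 33/20, b = 1/5, minimum f = -199/20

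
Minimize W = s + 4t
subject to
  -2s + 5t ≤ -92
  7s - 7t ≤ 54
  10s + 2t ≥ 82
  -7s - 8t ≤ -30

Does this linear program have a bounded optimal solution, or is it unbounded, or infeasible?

infeasible

The boundaries -2s + 5t = -92 and -7s - 8t = -30 meet at (886/51, -584/51), but that point violates 7s - 7t ≤ 54. Every candidate vertex is excluded by some other constraint, so the feasible region is empty.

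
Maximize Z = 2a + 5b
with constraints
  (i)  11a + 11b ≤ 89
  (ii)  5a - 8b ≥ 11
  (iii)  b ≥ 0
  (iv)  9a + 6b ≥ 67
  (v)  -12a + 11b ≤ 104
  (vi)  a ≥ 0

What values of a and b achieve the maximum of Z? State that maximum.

a = 203/33, b = 64/33, maximum Z = 22

Extreme points and Z = 2a + 5b:
  (89/11, 0) → Z = 178/11
  (203/33, 64/33) → Z = 22
  (67/9, 0) → Z = 134/9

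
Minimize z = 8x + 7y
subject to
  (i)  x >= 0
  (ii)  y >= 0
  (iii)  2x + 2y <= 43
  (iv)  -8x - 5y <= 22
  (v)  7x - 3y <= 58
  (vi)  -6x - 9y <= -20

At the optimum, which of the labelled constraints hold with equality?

(i) and (vi)

Feasible corners and z = 8x + 7y:
  (0, 43/2) → z = 301/2
  (0, 20/9) → z = 140/9
  (58/7, 0) → z = 464/7
  (10/3, 0) → z = 80/3
  (49/4, 37/4) → z = 651/4

The minimum is at (0, 20/9). Substituting into each constraint, equality holds for (i) and (vi); the remaining constraints have slack.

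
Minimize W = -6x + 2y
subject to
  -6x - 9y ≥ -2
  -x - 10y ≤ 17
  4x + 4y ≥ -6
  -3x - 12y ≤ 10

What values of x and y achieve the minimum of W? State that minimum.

Vertices and W = -6x + 2y:
  (-31/6, 11/3) → W = 115/3
  (38/15, -22/15) → W = -272/15
  (-8/9, -11/18) → W = 37/9

The optimum lies where -6x - 9y = -2 and -3x - 12y = 10.
Solving simultaneously gives x = 38/15, y = -22/15.

x = 38/15, y = -22/15, minimum W = -272/15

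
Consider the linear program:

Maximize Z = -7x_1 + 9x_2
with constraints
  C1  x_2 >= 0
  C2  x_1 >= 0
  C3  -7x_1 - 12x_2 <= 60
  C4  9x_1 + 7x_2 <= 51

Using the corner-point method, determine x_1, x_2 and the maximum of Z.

At the optimal vertex, x_1 = 0 and 9x_1 + 7x_2 = 51.
Solving simultaneously gives x_1 = 0, x_2 = 51/7.

x_1 = 0, x_2 = 51/7, maximum Z = 459/7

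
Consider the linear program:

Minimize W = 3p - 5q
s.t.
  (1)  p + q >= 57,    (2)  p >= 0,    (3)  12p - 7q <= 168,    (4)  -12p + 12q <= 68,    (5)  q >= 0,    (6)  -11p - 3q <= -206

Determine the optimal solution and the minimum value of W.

p = 623/15, q = 236/5, minimum W = -557/5

Vertices and W = 3p - 5q:
  (567/19, 516/19) → W = -879/19
  (77/3, 94/3) → W = -239/3
  (623/15, 236/5) → W = -557/5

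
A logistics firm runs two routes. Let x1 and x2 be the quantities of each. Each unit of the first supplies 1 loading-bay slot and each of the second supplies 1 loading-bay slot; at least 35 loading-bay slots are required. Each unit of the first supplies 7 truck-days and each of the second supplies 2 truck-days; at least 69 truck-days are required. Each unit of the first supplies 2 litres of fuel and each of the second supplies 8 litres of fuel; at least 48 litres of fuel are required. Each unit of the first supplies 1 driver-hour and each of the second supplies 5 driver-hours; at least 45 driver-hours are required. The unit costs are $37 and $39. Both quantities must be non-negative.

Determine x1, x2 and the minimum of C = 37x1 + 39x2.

Vertices and C = 37x1 + 39x2:
  (0, 35) → C = 1365
  (45, 0) → C = 1665
  (65/2, 5/2) → C = 1300
The feasible region is unbounded (it extends along (0, 1), (1, 0)), but C strictly increases along every unbounded feasible direction, so there is no improving ray and the minimum is attained at a vertex.

x1 = 65/2, x2 = 5/2, minimum C = 1300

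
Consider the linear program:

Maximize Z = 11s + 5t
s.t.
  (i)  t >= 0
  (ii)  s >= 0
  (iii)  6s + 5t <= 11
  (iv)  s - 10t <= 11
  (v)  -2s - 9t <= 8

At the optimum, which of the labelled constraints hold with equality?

Vertices and Z = 11s + 5t:
  (0, 0) → Z = 0
  (11/6, 0) → Z = 121/6
  (0, 11/5) → Z = 11

The maximum is at (11/6, 0). Substituting into each constraint, equality holds for (i) and (iii); the remaining constraints have slack.

(i) and (iii)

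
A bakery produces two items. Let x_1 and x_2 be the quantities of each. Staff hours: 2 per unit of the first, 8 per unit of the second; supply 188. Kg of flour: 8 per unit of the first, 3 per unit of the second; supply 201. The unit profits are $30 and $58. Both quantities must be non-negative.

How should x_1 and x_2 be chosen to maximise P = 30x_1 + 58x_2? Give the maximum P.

x_1 = 18, x_2 = 19, maximum P = 1642

Vertices and P = 30x_1 + 58x_2:
  (0, 0) → P = 0
  (0, 47/2) → P = 1363
  (201/8, 0) → P = 3015/4
  (18, 19) → P = 1642

The binding constraints are 2x_1 + 8x_2 = 188 and 8x_1 + 3x_2 = 201.
Solving simultaneously gives x_1 = 18, x_2 = 19.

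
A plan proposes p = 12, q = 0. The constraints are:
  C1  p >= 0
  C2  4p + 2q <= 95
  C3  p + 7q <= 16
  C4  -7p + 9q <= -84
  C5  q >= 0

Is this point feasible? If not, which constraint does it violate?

feasible

C1: 12 ≥ 0 ✓
C2: 48 ≤ 95 ✓
C3: 12 ≤ 16 ✓
C4: -84 ≤ -84 ✓
C5: 0 ≥ 0 ✓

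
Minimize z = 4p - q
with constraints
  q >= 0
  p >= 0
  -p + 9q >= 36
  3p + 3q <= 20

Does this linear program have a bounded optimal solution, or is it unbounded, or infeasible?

Extreme points and z = 4p - q:
  (0, 4) → z = -4
  (0, 20/3) → z = -20/3
  (12/5, 64/15) → z = 16/3
The feasible region has finitely many vertices and no improving ray; the minimum is -20/3 at (0, 20/3).

bounded optimum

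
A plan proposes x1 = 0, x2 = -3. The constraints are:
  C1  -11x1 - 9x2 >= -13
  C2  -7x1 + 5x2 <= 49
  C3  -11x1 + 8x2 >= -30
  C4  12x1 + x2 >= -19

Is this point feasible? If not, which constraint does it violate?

feasible

C1: 27 ≥ -13 ✓
C2: -15 ≤ 49 ✓
C3: -24 ≥ -30 ✓
C4: -3 ≥ -19 ✓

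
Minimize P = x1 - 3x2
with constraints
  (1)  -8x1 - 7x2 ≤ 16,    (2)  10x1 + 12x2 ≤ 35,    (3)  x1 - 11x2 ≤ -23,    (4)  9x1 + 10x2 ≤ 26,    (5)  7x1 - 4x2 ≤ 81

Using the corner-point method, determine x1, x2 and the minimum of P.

x1 = -437/26, x2 = 220/13, minimum P = -1757/26

Feasible corners and P = x1 - 3x2:
  (-437/26, 220/13) → P = -1757/26
  (-337/95, 168/95) → P = -841/95
  (-19/4, 55/8) → P = -203/8
  (56/109, 233/109) → P = -643/109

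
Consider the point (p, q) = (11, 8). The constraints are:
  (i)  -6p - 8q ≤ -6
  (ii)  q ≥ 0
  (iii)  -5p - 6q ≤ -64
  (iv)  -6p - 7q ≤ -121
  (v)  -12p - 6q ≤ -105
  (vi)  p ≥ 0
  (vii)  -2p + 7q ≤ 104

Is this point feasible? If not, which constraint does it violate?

feasible

(i): -130 ≤ -6 ✓
(ii): 8 ≥ 0 ✓
(iii): -103 ≤ -64 ✓
(iv): -122 ≤ -121 ✓
(v): -180 ≤ -105 ✓
(vi): 11 ≥ 0 ✓
(vii): 34 ≤ 104 ✓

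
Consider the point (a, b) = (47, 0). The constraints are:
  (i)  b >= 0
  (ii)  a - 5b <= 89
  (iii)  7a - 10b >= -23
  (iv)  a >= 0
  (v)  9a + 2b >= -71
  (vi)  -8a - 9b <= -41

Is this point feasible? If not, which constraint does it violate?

feasible

(i): 0 ≥ 0 ✓
(ii): 47 ≤ 89 ✓
(iii): 329 ≥ -23 ✓
(iv): 47 ≥ 0 ✓
(v): 423 ≥ -71 ✓
(vi): -376 ≤ -41 ✓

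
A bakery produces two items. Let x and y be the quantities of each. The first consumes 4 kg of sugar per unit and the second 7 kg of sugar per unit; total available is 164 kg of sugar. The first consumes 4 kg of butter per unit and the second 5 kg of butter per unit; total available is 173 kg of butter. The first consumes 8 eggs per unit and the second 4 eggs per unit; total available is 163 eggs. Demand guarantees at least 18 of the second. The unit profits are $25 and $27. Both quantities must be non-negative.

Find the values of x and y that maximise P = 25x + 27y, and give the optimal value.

Vertices and P = 25x + 27y:
  (0, 164/7) → P = 4428/7
  (0, 18) → P = 486
  (19/2, 18) → P = 1447/2

x = 19/2, y = 18, maximum P = 1447/2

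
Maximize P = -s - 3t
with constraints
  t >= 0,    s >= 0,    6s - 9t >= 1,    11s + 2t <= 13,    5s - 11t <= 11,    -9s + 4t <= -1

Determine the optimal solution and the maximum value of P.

Feasible corners and P = -s - 3t:
  (1/6, 0) → P = -1/6
  (13/11, 0) → P = -13/11
  (119/111, 67/111) → P = -320/111

The optimum lies where t = 0 and 6s - 9t = 1.
Solving simultaneously gives s = 1/6, t = 0.

s = 1/6, t = 0, maximum P = -1/6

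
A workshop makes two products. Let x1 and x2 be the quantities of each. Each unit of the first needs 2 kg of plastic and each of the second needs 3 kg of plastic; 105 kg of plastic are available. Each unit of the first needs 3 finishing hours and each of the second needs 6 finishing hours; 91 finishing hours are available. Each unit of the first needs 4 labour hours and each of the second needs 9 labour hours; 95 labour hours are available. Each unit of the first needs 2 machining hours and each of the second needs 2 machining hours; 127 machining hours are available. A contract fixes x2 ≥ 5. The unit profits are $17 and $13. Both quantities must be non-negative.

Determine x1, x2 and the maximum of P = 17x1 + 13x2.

x1 = 25/2, x2 = 5, maximum P = 555/2

Corner points and P = 17x1 + 13x2:
  (0, 95/9) → P = 1235/9
  (0, 5) → P = 65
  (25/2, 5) → P = 555/2

At the optimal vertex, 4x1 + 9x2 = 95 and x2 = 5.
Solving simultaneously gives x1 = 25/2, x2 = 5.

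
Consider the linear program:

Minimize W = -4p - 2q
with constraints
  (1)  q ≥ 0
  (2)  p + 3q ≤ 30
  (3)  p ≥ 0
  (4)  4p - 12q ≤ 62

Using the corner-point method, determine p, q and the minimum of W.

p = 91/4, q = 29/12, minimum W = -575/6

Corner points and W = -4p - 2q:
  (0, 0) → W = 0
  (31/2, 0) → W = -62
  (0, 10) → W = -20
  (91/4, 29/12) → W = -575/6

The optimum lies where p + 3q = 30 and 4p - 12q = 62.
Solving simultaneously gives p = 91/4, q = 29/12.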